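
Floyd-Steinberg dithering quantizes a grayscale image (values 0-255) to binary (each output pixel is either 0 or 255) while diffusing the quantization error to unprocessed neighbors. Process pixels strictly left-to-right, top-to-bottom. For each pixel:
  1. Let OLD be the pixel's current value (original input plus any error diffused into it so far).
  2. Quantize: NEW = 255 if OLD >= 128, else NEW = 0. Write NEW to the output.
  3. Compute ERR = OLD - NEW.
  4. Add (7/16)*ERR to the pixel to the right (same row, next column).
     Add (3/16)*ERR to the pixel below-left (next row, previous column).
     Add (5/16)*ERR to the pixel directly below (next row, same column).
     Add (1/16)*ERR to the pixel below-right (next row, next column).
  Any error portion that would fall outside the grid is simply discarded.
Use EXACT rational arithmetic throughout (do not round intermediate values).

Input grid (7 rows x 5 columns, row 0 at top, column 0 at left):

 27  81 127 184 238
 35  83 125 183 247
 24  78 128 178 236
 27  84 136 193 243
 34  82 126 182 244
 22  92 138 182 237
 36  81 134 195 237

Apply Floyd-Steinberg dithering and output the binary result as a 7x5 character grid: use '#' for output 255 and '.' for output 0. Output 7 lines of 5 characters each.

(0,0): OLD=27 → NEW=0, ERR=27
(0,1): OLD=1485/16 → NEW=0, ERR=1485/16
(0,2): OLD=42907/256 → NEW=255, ERR=-22373/256
(0,3): OLD=597053/4096 → NEW=255, ERR=-447427/4096
(0,4): OLD=12465579/65536 → NEW=255, ERR=-4246101/65536
(1,0): OLD=15575/256 → NEW=0, ERR=15575/256
(1,1): OLD=253793/2048 → NEW=0, ERR=253793/2048
(1,2): OLD=8993141/65536 → NEW=255, ERR=-7718539/65536
(1,3): OLD=20899921/262144 → NEW=0, ERR=20899921/262144
(1,4): OLD=1068735187/4194304 → NEW=255, ERR=-812333/4194304
(2,0): OLD=2170811/32768 → NEW=0, ERR=2170811/32768
(2,1): OLD=133618745/1048576 → NEW=0, ERR=133618745/1048576
(2,2): OLD=2846072811/16777216 → NEW=255, ERR=-1432117269/16777216
(2,3): OLD=42458971025/268435456 → NEW=255, ERR=-25992070255/268435456
(2,4): OLD=852809362615/4294967296 → NEW=255, ERR=-242407297865/4294967296
(3,0): OLD=1201170827/16777216 → NEW=0, ERR=1201170827/16777216
(3,1): OLD=19230688559/134217728 → NEW=255, ERR=-14994832081/134217728
(3,2): OLD=215848709557/4294967296 → NEW=0, ERR=215848709557/4294967296
(3,3): OLD=1450073805261/8589934592 → NEW=255, ERR=-740359515699/8589934592
(3,4): OLD=24959329856993/137438953472 → NEW=255, ERR=-10087603278367/137438953472
(4,0): OLD=76076780869/2147483648 → NEW=0, ERR=76076780869/2147483648
(4,1): OLD=5255944751941/68719476736 → NEW=0, ERR=5255944751941/68719476736
(4,2): OLD=167151992725675/1099511627776 → NEW=255, ERR=-113223472357205/1099511627776
(4,3): OLD=1748538254501701/17592186044416 → NEW=0, ERR=1748538254501701/17592186044416
(4,4): OLD=72947339712605539/281474976710656 → NEW=255, ERR=1171220651388259/281474976710656
(5,0): OLD=52129375005935/1099511627776 → NEW=0, ERR=52129375005935/1099511627776
(5,1): OLD=1051571608008205/8796093022208 → NEW=0, ERR=1051571608008205/8796093022208
(5,2): OLD=51098808129610997/281474976710656 → NEW=255, ERR=-20677310931606283/281474976710656
(5,3): OLD=197331367262760667/1125899906842624 → NEW=255, ERR=-89773108982108453/1125899906842624
(5,4): OLD=3776331545188345081/18014398509481984 → NEW=255, ERR=-817340074729560839/18014398509481984
(6,0): OLD=10306439405053823/140737488355328 → NEW=0, ERR=10306439405053823/140737488355328
(6,1): OLD=628646365975777009/4503599627370496 → NEW=255, ERR=-519771539003699471/4503599627370496
(6,2): OLD=3824259309042844011/72057594037927936 → NEW=0, ERR=3824259309042844011/72057594037927936
(6,3): OLD=207760641192114424921/1152921504606846976 → NEW=255, ERR=-86234342482631553959/1152921504606846976
(6,4): OLD=3414761460579604330927/18446744073709551616 → NEW=255, ERR=-1289158278216331331153/18446744073709551616
Row 0: ..###
Row 1: ..#.#
Row 2: ..###
Row 3: .#.##
Row 4: ..#.#
Row 5: ..###
Row 6: .#.##

Answer: ..###
..#.#
..###
.#.##
..#.#
..###
.#.##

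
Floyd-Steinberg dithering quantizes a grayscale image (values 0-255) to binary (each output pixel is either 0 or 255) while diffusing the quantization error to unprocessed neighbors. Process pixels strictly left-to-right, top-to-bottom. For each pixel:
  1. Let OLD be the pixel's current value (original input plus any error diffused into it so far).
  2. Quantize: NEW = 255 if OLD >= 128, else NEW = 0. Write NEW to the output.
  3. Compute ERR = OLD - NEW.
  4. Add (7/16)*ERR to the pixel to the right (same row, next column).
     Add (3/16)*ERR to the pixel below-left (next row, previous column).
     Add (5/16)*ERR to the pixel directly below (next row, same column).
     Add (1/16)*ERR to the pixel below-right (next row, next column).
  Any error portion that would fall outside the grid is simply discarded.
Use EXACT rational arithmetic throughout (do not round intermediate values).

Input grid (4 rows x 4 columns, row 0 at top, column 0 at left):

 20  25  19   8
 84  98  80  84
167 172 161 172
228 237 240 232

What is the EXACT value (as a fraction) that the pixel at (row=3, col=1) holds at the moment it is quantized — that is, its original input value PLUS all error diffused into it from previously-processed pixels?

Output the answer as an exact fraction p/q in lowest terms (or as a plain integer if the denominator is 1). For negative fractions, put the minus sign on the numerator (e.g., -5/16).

Answer: 17322921695/67108864

Derivation:
(0,0): OLD=20 → NEW=0, ERR=20
(0,1): OLD=135/4 → NEW=0, ERR=135/4
(0,2): OLD=2161/64 → NEW=0, ERR=2161/64
(0,3): OLD=23319/1024 → NEW=0, ERR=23319/1024
(1,0): OLD=6181/64 → NEW=0, ERR=6181/64
(1,1): OLD=81091/512 → NEW=255, ERR=-49469/512
(1,2): OLD=895551/16384 → NEW=0, ERR=895551/16384
(1,3): OLD=30707689/262144 → NEW=0, ERR=30707689/262144
(2,0): OLD=1466897/8192 → NEW=255, ERR=-622063/8192
(2,1): OLD=32733835/262144 → NEW=0, ERR=32733835/262144
(2,2): OLD=130357351/524288 → NEW=255, ERR=-3336089/524288
(2,3): OLD=1755222475/8388608 → NEW=255, ERR=-383872565/8388608
(3,0): OLD=954972737/4194304 → NEW=255, ERR=-114574783/4194304
(3,1): OLD=17322921695/67108864 → NEW=255, ERR=210161375/67108864
Target (3,1): original=237, with diffused error = 17322921695/67108864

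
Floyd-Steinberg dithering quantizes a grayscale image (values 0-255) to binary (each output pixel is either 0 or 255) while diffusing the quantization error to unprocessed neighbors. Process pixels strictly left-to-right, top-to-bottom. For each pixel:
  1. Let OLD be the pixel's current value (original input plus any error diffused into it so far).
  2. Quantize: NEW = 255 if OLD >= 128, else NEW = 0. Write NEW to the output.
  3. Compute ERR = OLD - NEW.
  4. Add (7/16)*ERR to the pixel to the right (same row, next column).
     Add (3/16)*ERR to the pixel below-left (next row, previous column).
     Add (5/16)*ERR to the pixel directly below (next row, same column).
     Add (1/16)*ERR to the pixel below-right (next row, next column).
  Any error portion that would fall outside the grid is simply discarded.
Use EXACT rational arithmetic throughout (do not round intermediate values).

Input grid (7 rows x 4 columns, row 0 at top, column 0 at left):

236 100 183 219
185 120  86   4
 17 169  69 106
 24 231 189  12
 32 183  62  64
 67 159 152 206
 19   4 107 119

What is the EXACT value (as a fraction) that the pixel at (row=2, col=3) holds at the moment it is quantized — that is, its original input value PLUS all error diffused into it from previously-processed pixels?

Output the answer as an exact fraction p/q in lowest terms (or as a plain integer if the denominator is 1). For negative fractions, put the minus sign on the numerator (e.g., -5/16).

(0,0): OLD=236 → NEW=255, ERR=-19
(0,1): OLD=1467/16 → NEW=0, ERR=1467/16
(0,2): OLD=57117/256 → NEW=255, ERR=-8163/256
(0,3): OLD=839883/4096 → NEW=255, ERR=-204597/4096
(1,0): OLD=50241/256 → NEW=255, ERR=-15039/256
(1,1): OLD=237127/2048 → NEW=0, ERR=237127/2048
(1,2): OLD=8064595/65536 → NEW=0, ERR=8064595/65536
(1,3): OLD=42188981/1048576 → NEW=0, ERR=42188981/1048576
(2,0): OLD=666877/32768 → NEW=0, ERR=666877/32768
(2,1): OLD=244829743/1048576 → NEW=255, ERR=-22557137/1048576
(2,2): OLD=236608939/2097152 → NEW=0, ERR=236608939/2097152
(2,3): OLD=5892989215/33554432 → NEW=255, ERR=-2663390945/33554432
Target (2,3): original=106, with diffused error = 5892989215/33554432

Answer: 5892989215/33554432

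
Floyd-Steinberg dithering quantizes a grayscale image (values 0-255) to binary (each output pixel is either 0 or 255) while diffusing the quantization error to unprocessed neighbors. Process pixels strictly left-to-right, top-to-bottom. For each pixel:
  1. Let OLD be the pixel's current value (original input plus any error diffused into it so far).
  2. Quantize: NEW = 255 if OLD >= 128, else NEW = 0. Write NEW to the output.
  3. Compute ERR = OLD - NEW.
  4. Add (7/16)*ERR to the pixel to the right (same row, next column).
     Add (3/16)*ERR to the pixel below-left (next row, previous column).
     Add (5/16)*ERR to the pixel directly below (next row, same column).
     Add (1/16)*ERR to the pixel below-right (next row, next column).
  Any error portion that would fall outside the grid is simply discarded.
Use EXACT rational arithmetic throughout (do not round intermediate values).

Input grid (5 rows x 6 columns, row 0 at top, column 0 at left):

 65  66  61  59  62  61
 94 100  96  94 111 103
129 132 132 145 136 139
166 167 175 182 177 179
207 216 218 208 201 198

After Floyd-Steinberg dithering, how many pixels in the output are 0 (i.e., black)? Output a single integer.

Answer: 14

Derivation:
(0,0): OLD=65 → NEW=0, ERR=65
(0,1): OLD=1511/16 → NEW=0, ERR=1511/16
(0,2): OLD=26193/256 → NEW=0, ERR=26193/256
(0,3): OLD=425015/4096 → NEW=0, ERR=425015/4096
(0,4): OLD=7038337/65536 → NEW=0, ERR=7038337/65536
(0,5): OLD=113231495/1048576 → NEW=0, ERR=113231495/1048576
(1,0): OLD=33797/256 → NEW=255, ERR=-31483/256
(1,1): OLD=202659/2048 → NEW=0, ERR=202659/2048
(1,2): OLD=12885983/65536 → NEW=255, ERR=-3825697/65536
(1,3): OLD=33401971/262144 → NEW=0, ERR=33401971/262144
(1,4): OLD=3809091449/16777216 → NEW=255, ERR=-469098631/16777216
(1,5): OLD=35225495423/268435456 → NEW=255, ERR=-33225545857/268435456
(2,0): OLD=3575729/32768 → NEW=0, ERR=3575729/32768
(2,1): OLD=201360939/1048576 → NEW=255, ERR=-66025941/1048576
(2,2): OLD=1950940225/16777216 → NEW=0, ERR=1950940225/16777216
(2,3): OLD=30440839545/134217728 → NEW=255, ERR=-3784681095/134217728
(2,4): OLD=428129107179/4294967296 → NEW=0, ERR=428129107179/4294967296
(2,5): OLD=9770778098461/68719476736 → NEW=255, ERR=-7752688469219/68719476736
(3,0): OLD=3159056673/16777216 → NEW=255, ERR=-1119133407/16777216
(3,1): OLD=19698152973/134217728 → NEW=255, ERR=-14527367667/134217728
(3,2): OLD=166175154999/1073741824 → NEW=255, ERR=-107629010121/1073741824
(3,3): OLD=10671611526501/68719476736 → NEW=255, ERR=-6851855041179/68719476736
(3,4): OLD=77852539637061/549755813888 → NEW=255, ERR=-62335192904379/549755813888
(3,5): OLD=882847287594731/8796093022208 → NEW=0, ERR=882847287594731/8796093022208
(4,0): OLD=356181675855/2147483648 → NEW=255, ERR=-191426654385/2147483648
(4,1): OLD=4130504356611/34359738368 → NEW=0, ERR=4130504356611/34359738368
(4,2): OLD=235085735239961/1099511627776 → NEW=255, ERR=-45289729842919/1099511627776
(4,3): OLD=2309774921253597/17592186044416 → NEW=255, ERR=-2176232520072483/17592186044416
(4,4): OLD=34912220648660397/281474976710656 → NEW=0, ERR=34912220648660397/281474976710656
(4,5): OLD=1245438218008095899/4503599627370496 → NEW=255, ERR=97020313028619419/4503599627370496
Output grid:
  Row 0: ......  (6 black, running=6)
  Row 1: #.#.##  (2 black, running=8)
  Row 2: .#.#.#  (3 black, running=11)
  Row 3: #####.  (1 black, running=12)
  Row 4: #.##.#  (2 black, running=14)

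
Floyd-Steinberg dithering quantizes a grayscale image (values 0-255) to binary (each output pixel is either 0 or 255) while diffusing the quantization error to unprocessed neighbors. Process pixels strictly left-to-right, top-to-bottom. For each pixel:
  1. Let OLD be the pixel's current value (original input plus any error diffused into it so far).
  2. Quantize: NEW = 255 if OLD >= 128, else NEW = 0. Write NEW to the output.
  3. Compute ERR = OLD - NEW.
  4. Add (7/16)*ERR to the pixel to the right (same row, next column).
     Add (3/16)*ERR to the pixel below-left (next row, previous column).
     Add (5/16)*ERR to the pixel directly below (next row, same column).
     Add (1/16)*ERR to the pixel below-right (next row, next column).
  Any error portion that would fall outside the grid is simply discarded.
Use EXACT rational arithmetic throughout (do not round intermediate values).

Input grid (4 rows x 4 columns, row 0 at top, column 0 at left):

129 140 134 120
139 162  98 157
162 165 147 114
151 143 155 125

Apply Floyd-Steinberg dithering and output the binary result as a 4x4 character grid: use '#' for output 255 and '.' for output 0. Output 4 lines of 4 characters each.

Answer: #.#.
.#.#
##.#
.##.

Derivation:
(0,0): OLD=129 → NEW=255, ERR=-126
(0,1): OLD=679/8 → NEW=0, ERR=679/8
(0,2): OLD=21905/128 → NEW=255, ERR=-10735/128
(0,3): OLD=170615/2048 → NEW=0, ERR=170615/2048
(1,0): OLD=14789/128 → NEW=0, ERR=14789/128
(1,1): OLD=220643/1024 → NEW=255, ERR=-40477/1024
(1,2): OLD=2471455/32768 → NEW=0, ERR=2471455/32768
(1,3): OLD=110514441/524288 → NEW=255, ERR=-23178999/524288
(2,0): OLD=3124337/16384 → NEW=255, ERR=-1053583/16384
(2,1): OLD=76481387/524288 → NEW=255, ERR=-57212053/524288
(2,2): OLD=117512023/1048576 → NEW=0, ERR=117512023/1048576
(2,3): OLD=2582483355/16777216 → NEW=255, ERR=-1695706725/16777216
(3,0): OLD=926470369/8388608 → NEW=0, ERR=926470369/8388608
(3,1): OLD=23382317503/134217728 → NEW=255, ERR=-10843203137/134217728
(3,2): OLD=276821991233/2147483648 → NEW=255, ERR=-270786339007/2147483648
(3,3): OLD=1554875242055/34359738368 → NEW=0, ERR=1554875242055/34359738368
Row 0: #.#.
Row 1: .#.#
Row 2: ##.#
Row 3: .##.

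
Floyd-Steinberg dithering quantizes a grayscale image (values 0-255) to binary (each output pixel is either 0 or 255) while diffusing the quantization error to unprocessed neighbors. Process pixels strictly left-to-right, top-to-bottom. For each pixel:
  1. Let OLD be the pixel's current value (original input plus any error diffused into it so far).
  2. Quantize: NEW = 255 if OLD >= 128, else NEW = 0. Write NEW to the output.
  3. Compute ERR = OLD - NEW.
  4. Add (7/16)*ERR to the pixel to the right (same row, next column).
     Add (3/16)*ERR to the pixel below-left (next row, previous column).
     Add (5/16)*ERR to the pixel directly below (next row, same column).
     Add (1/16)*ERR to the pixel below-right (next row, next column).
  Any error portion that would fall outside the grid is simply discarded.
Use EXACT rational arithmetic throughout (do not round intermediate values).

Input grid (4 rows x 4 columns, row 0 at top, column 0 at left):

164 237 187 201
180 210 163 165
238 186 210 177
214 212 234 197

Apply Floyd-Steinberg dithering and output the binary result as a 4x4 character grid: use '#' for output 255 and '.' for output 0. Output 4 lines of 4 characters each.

Answer: ####
#.#.
####
###.

Derivation:
(0,0): OLD=164 → NEW=255, ERR=-91
(0,1): OLD=3155/16 → NEW=255, ERR=-925/16
(0,2): OLD=41397/256 → NEW=255, ERR=-23883/256
(0,3): OLD=656115/4096 → NEW=255, ERR=-388365/4096
(1,0): OLD=36025/256 → NEW=255, ERR=-29255/256
(1,1): OLD=243215/2048 → NEW=0, ERR=243215/2048
(1,2): OLD=10774843/65536 → NEW=255, ERR=-5936837/65536
(1,3): OLD=94273933/1048576 → NEW=0, ERR=94273933/1048576
(2,0): OLD=7358229/32768 → NEW=255, ERR=-997611/32768
(2,1): OLD=194683191/1048576 → NEW=255, ERR=-72703689/1048576
(2,2): OLD=368336307/2097152 → NEW=255, ERR=-166437453/2097152
(2,3): OLD=5526832839/33554432 → NEW=255, ERR=-3029547321/33554432
(3,0): OLD=3212595397/16777216 → NEW=255, ERR=-1065594683/16777216
(3,1): OLD=39127583067/268435456 → NEW=255, ERR=-29323458213/268435456
(3,2): OLD=601916889765/4294967296 → NEW=255, ERR=-493299770715/4294967296
(3,3): OLD=7804864332803/68719476736 → NEW=0, ERR=7804864332803/68719476736
Row 0: ####
Row 1: #.#.
Row 2: ####
Row 3: ###.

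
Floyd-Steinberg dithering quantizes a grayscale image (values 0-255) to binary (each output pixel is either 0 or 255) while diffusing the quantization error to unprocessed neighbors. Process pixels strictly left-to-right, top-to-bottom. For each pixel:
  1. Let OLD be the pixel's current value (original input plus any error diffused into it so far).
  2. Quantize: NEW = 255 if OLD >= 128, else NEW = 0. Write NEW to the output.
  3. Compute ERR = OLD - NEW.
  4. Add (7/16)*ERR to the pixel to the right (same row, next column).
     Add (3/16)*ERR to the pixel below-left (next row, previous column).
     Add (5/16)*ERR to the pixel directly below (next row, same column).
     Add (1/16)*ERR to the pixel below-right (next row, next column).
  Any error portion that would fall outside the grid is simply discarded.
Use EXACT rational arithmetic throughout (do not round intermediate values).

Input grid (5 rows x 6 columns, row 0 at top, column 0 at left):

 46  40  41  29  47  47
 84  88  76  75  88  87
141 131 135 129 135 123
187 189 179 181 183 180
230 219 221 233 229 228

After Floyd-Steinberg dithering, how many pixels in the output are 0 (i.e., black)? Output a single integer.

Answer: 13

Derivation:
(0,0): OLD=46 → NEW=0, ERR=46
(0,1): OLD=481/8 → NEW=0, ERR=481/8
(0,2): OLD=8615/128 → NEW=0, ERR=8615/128
(0,3): OLD=119697/2048 → NEW=0, ERR=119697/2048
(0,4): OLD=2377975/32768 → NEW=0, ERR=2377975/32768
(0,5): OLD=41287361/524288 → NEW=0, ERR=41287361/524288
(1,0): OLD=14035/128 → NEW=0, ERR=14035/128
(1,1): OLD=174341/1024 → NEW=255, ERR=-86779/1024
(1,2): OLD=2446889/32768 → NEW=0, ERR=2446889/32768
(1,3): OLD=18841237/131072 → NEW=255, ERR=-14582123/131072
(1,4): OLD=674640575/8388608 → NEW=0, ERR=674640575/8388608
(1,5): OLD=20311176841/134217728 → NEW=255, ERR=-13914343799/134217728
(2,0): OLD=2611207/16384 → NEW=255, ERR=-1566713/16384
(2,1): OLD=43796733/524288 → NEW=0, ERR=43796733/524288
(2,2): OLD=1415374007/8388608 → NEW=255, ERR=-723721033/8388608
(2,3): OLD=5116042815/67108864 → NEW=0, ERR=5116042815/67108864
(2,4): OLD=358831012541/2147483648 → NEW=255, ERR=-188777317699/2147483648
(2,5): OLD=1964367078651/34359738368 → NEW=0, ERR=1964367078651/34359738368
(3,0): OLD=1449385815/8388608 → NEW=255, ERR=-689709225/8388608
(3,1): OLD=10534802251/67108864 → NEW=255, ERR=-6577958069/67108864
(3,2): OLD=69079674481/536870912 → NEW=255, ERR=-67822408079/536870912
(3,3): OLD=4387047531251/34359738368 → NEW=0, ERR=4387047531251/34359738368
(3,4): OLD=62362488200787/274877906944 → NEW=255, ERR=-7731378069933/274877906944
(3,5): OLD=791939911989757/4398046511104 → NEW=255, ERR=-329561948341763/4398046511104
(4,0): OLD=199638376313/1073741824 → NEW=255, ERR=-74165788807/1073741824
(4,1): OLD=2221776954853/17179869184 → NEW=255, ERR=-2159089687067/17179869184
(4,2): OLD=79358836727455/549755813888 → NEW=255, ERR=-60828895813985/549755813888
(4,3): OLD=1858812791684155/8796093022208 → NEW=255, ERR=-384190928978885/8796093022208
(4,4): OLD=27448240317278315/140737488355328 → NEW=255, ERR=-8439819213330325/140737488355328
(4,5): OLD=397643245720436493/2251799813685248 → NEW=255, ERR=-176565706769301747/2251799813685248
Output grid:
  Row 0: ......  (6 black, running=6)
  Row 1: .#.#.#  (3 black, running=9)
  Row 2: #.#.#.  (3 black, running=12)
  Row 3: ###.##  (1 black, running=13)
  Row 4: ######  (0 black, running=13)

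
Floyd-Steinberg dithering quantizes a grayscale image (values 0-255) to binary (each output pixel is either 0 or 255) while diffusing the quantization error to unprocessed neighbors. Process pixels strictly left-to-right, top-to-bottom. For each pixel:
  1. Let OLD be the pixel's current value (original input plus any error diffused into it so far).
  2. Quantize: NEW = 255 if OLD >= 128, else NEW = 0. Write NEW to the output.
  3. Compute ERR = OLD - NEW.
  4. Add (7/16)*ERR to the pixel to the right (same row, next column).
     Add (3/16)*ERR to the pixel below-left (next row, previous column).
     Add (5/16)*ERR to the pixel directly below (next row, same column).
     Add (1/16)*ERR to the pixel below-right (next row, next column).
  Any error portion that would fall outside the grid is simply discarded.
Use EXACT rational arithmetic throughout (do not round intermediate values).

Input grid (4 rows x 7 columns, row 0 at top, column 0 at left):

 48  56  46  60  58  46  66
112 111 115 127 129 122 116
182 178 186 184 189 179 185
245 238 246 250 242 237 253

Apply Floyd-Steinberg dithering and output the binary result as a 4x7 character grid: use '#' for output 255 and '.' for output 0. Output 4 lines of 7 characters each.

(0,0): OLD=48 → NEW=0, ERR=48
(0,1): OLD=77 → NEW=0, ERR=77
(0,2): OLD=1275/16 → NEW=0, ERR=1275/16
(0,3): OLD=24285/256 → NEW=0, ERR=24285/256
(0,4): OLD=407563/4096 → NEW=0, ERR=407563/4096
(0,5): OLD=5867597/65536 → NEW=0, ERR=5867597/65536
(0,6): OLD=110279195/1048576 → NEW=0, ERR=110279195/1048576
(1,0): OLD=2263/16 → NEW=255, ERR=-1817/16
(1,1): OLD=13225/128 → NEW=0, ERR=13225/128
(1,2): OLD=850757/4096 → NEW=255, ERR=-193723/4096
(1,3): OLD=2614725/16384 → NEW=255, ERR=-1563195/16384
(1,4): OLD=147921635/1048576 → NEW=255, ERR=-119465245/1048576
(1,5): OLD=1057572555/8388608 → NEW=0, ERR=1057572555/8388608
(1,6): OLD=28134484549/134217728 → NEW=255, ERR=-6091036091/134217728
(2,0): OLD=339731/2048 → NEW=255, ERR=-182509/2048
(2,1): OLD=10179961/65536 → NEW=255, ERR=-6531719/65536
(2,2): OLD=121828123/1048576 → NEW=0, ERR=121828123/1048576
(2,3): OLD=1515796691/8388608 → NEW=255, ERR=-623298349/8388608
(2,4): OLD=9298907087/67108864 → NEW=255, ERR=-7813853233/67108864
(2,5): OLD=326046772497/2147483648 → NEW=255, ERR=-221561557743/2147483648
(2,6): OLD=4589076380679/34359738368 → NEW=255, ERR=-4172656903161/34359738368
(3,0): OLD=208104523/1048576 → NEW=255, ERR=-59282357/1048576
(3,1): OLD=1663751575/8388608 → NEW=255, ERR=-475343465/8388608
(3,2): OLD=15928663337/67108864 → NEW=255, ERR=-1184096983/67108864
(3,3): OLD=54892570833/268435456 → NEW=255, ERR=-13558470447/268435456
(3,4): OLD=5481316772171/34359738368 → NEW=255, ERR=-3280416511669/34359738368
(3,5): OLD=36542812062777/274877906944 → NEW=255, ERR=-33551054207943/274877906944
(3,6): OLD=682582232336167/4398046511104 → NEW=255, ERR=-438919627995353/4398046511104
Row 0: .......
Row 1: #.###.#
Row 2: ##.####
Row 3: #######

Answer: .......
#.###.#
##.####
#######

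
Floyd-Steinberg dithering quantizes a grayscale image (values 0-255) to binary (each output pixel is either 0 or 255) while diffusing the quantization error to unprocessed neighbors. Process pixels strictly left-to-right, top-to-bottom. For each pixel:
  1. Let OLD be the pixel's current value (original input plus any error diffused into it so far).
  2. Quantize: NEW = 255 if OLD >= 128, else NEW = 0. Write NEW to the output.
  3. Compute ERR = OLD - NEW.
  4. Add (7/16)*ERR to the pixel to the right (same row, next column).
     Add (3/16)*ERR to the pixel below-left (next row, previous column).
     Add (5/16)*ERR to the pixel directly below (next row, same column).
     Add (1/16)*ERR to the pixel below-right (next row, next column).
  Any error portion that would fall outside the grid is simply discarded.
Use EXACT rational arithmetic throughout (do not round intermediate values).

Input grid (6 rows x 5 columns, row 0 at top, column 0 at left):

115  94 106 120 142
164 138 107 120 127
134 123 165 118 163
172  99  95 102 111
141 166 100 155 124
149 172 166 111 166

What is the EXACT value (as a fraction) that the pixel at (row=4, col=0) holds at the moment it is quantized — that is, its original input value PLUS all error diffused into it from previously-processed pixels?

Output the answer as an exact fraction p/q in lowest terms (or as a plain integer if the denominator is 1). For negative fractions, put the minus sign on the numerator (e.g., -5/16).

(0,0): OLD=115 → NEW=0, ERR=115
(0,1): OLD=2309/16 → NEW=255, ERR=-1771/16
(0,2): OLD=14739/256 → NEW=0, ERR=14739/256
(0,3): OLD=594693/4096 → NEW=255, ERR=-449787/4096
(0,4): OLD=6157603/65536 → NEW=0, ERR=6157603/65536
(1,0): OLD=45871/256 → NEW=255, ERR=-19409/256
(1,1): OLD=180681/2048 → NEW=0, ERR=180681/2048
(1,2): OLD=8918269/65536 → NEW=255, ERR=-7793411/65536
(1,3): OLD=14384569/262144 → NEW=0, ERR=14384569/262144
(1,4): OLD=727734283/4194304 → NEW=255, ERR=-341813237/4194304
(2,0): OLD=4156595/32768 → NEW=0, ERR=4156595/32768
(2,1): OLD=187727201/1048576 → NEW=255, ERR=-79659679/1048576
(2,2): OLD=1852273507/16777216 → NEW=0, ERR=1852273507/16777216
(2,3): OLD=43147488377/268435456 → NEW=255, ERR=-25303552903/268435456
(2,4): OLD=428304361743/4294967296 → NEW=0, ERR=428304361743/4294967296
(3,0): OLD=3311757315/16777216 → NEW=255, ERR=-966432765/16777216
(3,1): OLD=10561151815/134217728 → NEW=0, ERR=10561151815/134217728
(3,2): OLD=607756362557/4294967296 → NEW=255, ERR=-487460297923/4294967296
(3,3): OLD=416496926549/8589934592 → NEW=0, ERR=416496926549/8589934592
(3,4): OLD=21644532245769/137438953472 → NEW=255, ERR=-13402400889591/137438953472
(4,0): OLD=295821339213/2147483648 → NEW=255, ERR=-251786991027/2147483648
Target (4,0): original=141, with diffused error = 295821339213/2147483648

Answer: 295821339213/2147483648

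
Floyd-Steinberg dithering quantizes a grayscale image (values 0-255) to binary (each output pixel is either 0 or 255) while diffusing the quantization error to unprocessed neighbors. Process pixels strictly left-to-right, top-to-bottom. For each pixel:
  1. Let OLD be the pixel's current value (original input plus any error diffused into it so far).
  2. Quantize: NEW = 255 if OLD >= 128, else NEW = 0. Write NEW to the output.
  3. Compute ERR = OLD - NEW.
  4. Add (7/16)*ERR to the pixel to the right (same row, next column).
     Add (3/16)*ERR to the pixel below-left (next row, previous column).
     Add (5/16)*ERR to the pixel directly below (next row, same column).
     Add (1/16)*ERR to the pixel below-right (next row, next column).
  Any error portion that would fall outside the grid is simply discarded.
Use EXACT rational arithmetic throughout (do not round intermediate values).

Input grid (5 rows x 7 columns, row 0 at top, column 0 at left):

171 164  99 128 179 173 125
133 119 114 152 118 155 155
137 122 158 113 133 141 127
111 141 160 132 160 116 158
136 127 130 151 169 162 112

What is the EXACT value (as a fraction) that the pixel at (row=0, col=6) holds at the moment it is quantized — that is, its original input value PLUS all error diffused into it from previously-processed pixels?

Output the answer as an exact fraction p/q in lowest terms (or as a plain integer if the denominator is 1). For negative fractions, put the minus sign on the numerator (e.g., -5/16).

Answer: 342344203/4194304

Derivation:
(0,0): OLD=171 → NEW=255, ERR=-84
(0,1): OLD=509/4 → NEW=0, ERR=509/4
(0,2): OLD=9899/64 → NEW=255, ERR=-6421/64
(0,3): OLD=86125/1024 → NEW=0, ERR=86125/1024
(0,4): OLD=3535611/16384 → NEW=255, ERR=-642309/16384
(0,5): OLD=40854749/262144 → NEW=255, ERR=-25991971/262144
(0,6): OLD=342344203/4194304 → NEW=0, ERR=342344203/4194304
Target (0,6): original=125, with diffused error = 342344203/4194304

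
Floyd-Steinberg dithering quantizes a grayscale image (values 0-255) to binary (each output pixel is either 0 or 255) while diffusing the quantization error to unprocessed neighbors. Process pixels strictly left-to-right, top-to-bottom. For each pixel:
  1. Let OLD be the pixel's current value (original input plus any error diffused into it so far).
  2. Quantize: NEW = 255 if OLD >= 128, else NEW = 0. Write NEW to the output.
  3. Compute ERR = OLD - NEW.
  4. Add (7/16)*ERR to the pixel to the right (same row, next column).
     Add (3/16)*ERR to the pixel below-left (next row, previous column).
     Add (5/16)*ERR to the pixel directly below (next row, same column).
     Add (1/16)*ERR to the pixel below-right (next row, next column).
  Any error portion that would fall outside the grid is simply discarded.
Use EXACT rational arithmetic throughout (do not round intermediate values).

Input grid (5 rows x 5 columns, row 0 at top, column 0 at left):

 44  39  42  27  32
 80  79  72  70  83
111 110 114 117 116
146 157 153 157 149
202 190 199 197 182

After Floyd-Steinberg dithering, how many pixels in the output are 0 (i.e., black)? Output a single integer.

(0,0): OLD=44 → NEW=0, ERR=44
(0,1): OLD=233/4 → NEW=0, ERR=233/4
(0,2): OLD=4319/64 → NEW=0, ERR=4319/64
(0,3): OLD=57881/1024 → NEW=0, ERR=57881/1024
(0,4): OLD=929455/16384 → NEW=0, ERR=929455/16384
(1,0): OLD=6699/64 → NEW=0, ERR=6699/64
(1,1): OLD=81101/512 → NEW=255, ERR=-49459/512
(1,2): OLD=1066033/16384 → NEW=0, ERR=1066033/16384
(1,3): OLD=8584205/65536 → NEW=255, ERR=-8127475/65536
(1,4): OLD=52432967/1048576 → NEW=0, ERR=52432967/1048576
(2,0): OLD=1028895/8192 → NEW=0, ERR=1028895/8192
(2,1): OLD=40239973/262144 → NEW=255, ERR=-26606747/262144
(2,2): OLD=254333359/4194304 → NEW=0, ERR=254333359/4194304
(2,3): OLD=7933378653/67108864 → NEW=0, ERR=7933378653/67108864
(2,4): OLD=188543717195/1073741824 → NEW=255, ERR=-85260447925/1073741824
(3,0): OLD=697171343/4194304 → NEW=255, ERR=-372376177/4194304
(3,1): OLD=3545356483/33554432 → NEW=0, ERR=3545356483/33554432
(3,2): OLD=251252967281/1073741824 → NEW=255, ERR=-22551197839/1073741824
(3,3): OLD=372922420673/2147483648 → NEW=255, ERR=-174685909567/2147483648
(3,4): OLD=3298063287509/34359738368 → NEW=0, ERR=3298063287509/34359738368
(4,0): OLD=104188946593/536870912 → NEW=255, ERR=-32713135967/536870912
(4,1): OLD=3210466383873/17179869184 → NEW=255, ERR=-1170400258047/17179869184
(4,2): OLD=42326566538095/274877906944 → NEW=255, ERR=-27767299732625/274877906944
(4,3): OLD=633625494689665/4398046511104 → NEW=255, ERR=-487876365641855/4398046511104
(4,4): OLD=11144980642054407/70368744177664 → NEW=255, ERR=-6799049123249913/70368744177664
Output grid:
  Row 0: .....  (5 black, running=5)
  Row 1: .#.#.  (3 black, running=8)
  Row 2: .#..#  (3 black, running=11)
  Row 3: #.##.  (2 black, running=13)
  Row 4: #####  (0 black, running=13)

Answer: 13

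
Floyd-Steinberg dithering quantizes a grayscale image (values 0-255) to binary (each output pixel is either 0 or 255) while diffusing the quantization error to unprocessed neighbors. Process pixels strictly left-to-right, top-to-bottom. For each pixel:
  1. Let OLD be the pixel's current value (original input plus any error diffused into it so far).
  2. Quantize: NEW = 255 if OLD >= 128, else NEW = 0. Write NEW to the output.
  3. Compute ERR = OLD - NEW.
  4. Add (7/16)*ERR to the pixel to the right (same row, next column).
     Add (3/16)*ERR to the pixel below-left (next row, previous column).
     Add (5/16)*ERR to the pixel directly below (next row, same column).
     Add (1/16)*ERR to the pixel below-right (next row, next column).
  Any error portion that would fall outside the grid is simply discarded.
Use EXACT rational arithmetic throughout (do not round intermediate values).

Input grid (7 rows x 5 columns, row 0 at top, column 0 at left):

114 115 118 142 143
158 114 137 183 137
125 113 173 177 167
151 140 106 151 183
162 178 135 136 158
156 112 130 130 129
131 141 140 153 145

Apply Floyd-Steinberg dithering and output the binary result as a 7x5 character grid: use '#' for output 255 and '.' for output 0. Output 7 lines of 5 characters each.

Answer: .#.#.
#.##.
.#.##
#.#.#
##.#.
.#.#.
#.#.#

Derivation:
(0,0): OLD=114 → NEW=0, ERR=114
(0,1): OLD=1319/8 → NEW=255, ERR=-721/8
(0,2): OLD=10057/128 → NEW=0, ERR=10057/128
(0,3): OLD=361215/2048 → NEW=255, ERR=-161025/2048
(0,4): OLD=3558649/32768 → NEW=0, ERR=3558649/32768
(1,0): OLD=22621/128 → NEW=255, ERR=-10019/128
(1,1): OLD=75211/1024 → NEW=0, ERR=75211/1024
(1,2): OLD=5679079/32768 → NEW=255, ERR=-2676761/32768
(1,3): OLD=19393979/131072 → NEW=255, ERR=-14029381/131072
(1,4): OLD=249971537/2097152 → NEW=0, ERR=249971537/2097152
(2,0): OLD=1872873/16384 → NEW=0, ERR=1872873/16384
(2,1): OLD=86903379/524288 → NEW=255, ERR=-46790061/524288
(2,2): OLD=779713337/8388608 → NEW=0, ERR=779713337/8388608
(2,3): OLD=27039536923/134217728 → NEW=255, ERR=-7185983717/134217728
(2,4): OLD=373952688893/2147483648 → NEW=255, ERR=-173655641347/2147483648
(3,0): OLD=1425969305/8388608 → NEW=255, ERR=-713125735/8388608
(3,1): OLD=6676723941/67108864 → NEW=0, ERR=6676723941/67108864
(3,2): OLD=349948262055/2147483648 → NEW=255, ERR=-197660068185/2147483648
(3,3): OLD=363557626143/4294967296 → NEW=0, ERR=363557626143/4294967296
(3,4): OLD=13154059733275/68719476736 → NEW=255, ERR=-4369406834405/68719476736
(4,0): OLD=165451317911/1073741824 → NEW=255, ERR=-108352847209/1073741824
(4,1): OLD=4891829006423/34359738368 → NEW=255, ERR=-3869904277417/34359738368
(4,2): OLD=43458765163385/549755813888 → NEW=0, ERR=43458765163385/549755813888
(4,3): OLD=1577690146414423/8796093022208 → NEW=255, ERR=-665313574248617/8796093022208
(4,4): OLD=15527473784723169/140737488355328 → NEW=0, ERR=15527473784723169/140737488355328
(5,0): OLD=56815738580837/549755813888 → NEW=0, ERR=56815738580837/549755813888
(5,1): OLD=574089942039471/4398046511104 → NEW=255, ERR=-547411918292049/4398046511104
(5,2): OLD=11122171625410151/140737488355328 → NEW=0, ERR=11122171625410151/140737488355328
(5,3): OLD=93767989113265001/562949953421312 → NEW=255, ERR=-49784249009169559/562949953421312
(5,4): OLD=1081408367739952947/9007199254740992 → NEW=0, ERR=1081408367739952947/9007199254740992
(6,0): OLD=9848699275631317/70368744177664 → NEW=255, ERR=-8095330489673003/70368744177664
(6,1): OLD=164494583900394811/2251799813685248 → NEW=0, ERR=164494583900394811/2251799813685248
(6,2): OLD=6207581509714967481/36028797018963968 → NEW=255, ERR=-2979761730120844359/36028797018963968
(6,3): OLD=67233379657628058291/576460752303423488 → NEW=0, ERR=67233379657628058291/576460752303423488
(6,4): OLD=2103094209638734214821/9223372036854775808 → NEW=255, ERR=-248865659759233616219/9223372036854775808
Row 0: .#.#.
Row 1: #.##.
Row 2: .#.##
Row 3: #.#.#
Row 4: ##.#.
Row 5: .#.#.
Row 6: #.#.#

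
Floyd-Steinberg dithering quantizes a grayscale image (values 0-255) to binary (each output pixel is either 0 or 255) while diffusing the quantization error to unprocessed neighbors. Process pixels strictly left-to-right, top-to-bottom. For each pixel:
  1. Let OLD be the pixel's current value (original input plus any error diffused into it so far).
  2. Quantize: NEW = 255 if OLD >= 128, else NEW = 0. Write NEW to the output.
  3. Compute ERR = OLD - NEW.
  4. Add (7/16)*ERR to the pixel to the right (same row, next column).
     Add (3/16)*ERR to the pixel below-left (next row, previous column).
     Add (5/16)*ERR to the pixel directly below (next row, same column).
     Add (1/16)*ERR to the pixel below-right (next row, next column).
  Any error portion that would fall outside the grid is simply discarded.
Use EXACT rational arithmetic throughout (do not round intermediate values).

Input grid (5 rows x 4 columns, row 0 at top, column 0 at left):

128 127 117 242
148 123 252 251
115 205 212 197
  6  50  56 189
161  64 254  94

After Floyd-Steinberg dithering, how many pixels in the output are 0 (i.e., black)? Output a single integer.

Answer: 8

Derivation:
(0,0): OLD=128 → NEW=255, ERR=-127
(0,1): OLD=1143/16 → NEW=0, ERR=1143/16
(0,2): OLD=37953/256 → NEW=255, ERR=-27327/256
(0,3): OLD=799943/4096 → NEW=255, ERR=-244537/4096
(1,0): OLD=31157/256 → NEW=0, ERR=31157/256
(1,1): OLD=349427/2048 → NEW=255, ERR=-172813/2048
(1,2): OLD=11468527/65536 → NEW=255, ERR=-5243153/65536
(1,3): OLD=199931833/1048576 → NEW=255, ERR=-67455047/1048576
(2,0): OLD=4496161/32768 → NEW=255, ERR=-3859679/32768
(2,1): OLD=125519227/1048576 → NEW=0, ERR=125519227/1048576
(2,2): OLD=465638343/2097152 → NEW=255, ERR=-69135417/2097152
(2,3): OLD=5283943819/33554432 → NEW=255, ERR=-3272436341/33554432
(3,0): OLD=-140327663/16777216 → NEW=0, ERR=-140327663/16777216
(3,1): OLD=18845611663/268435456 → NEW=0, ERR=18845611663/268435456
(3,2): OLD=281785233265/4294967296 → NEW=0, ERR=281785233265/4294967296
(3,3): OLD=12724529143703/68719476736 → NEW=255, ERR=-4798937423977/68719476736
(4,0): OLD=736800356605/4294967296 → NEW=255, ERR=-358416303875/4294967296
(4,1): OLD=2103106567543/34359738368 → NEW=0, ERR=2103106567543/34359738368
(4,2): OLD=321689928375703/1099511627776 → NEW=255, ERR=41314463292823/1099511627776
(4,3): OLD=1631088757022545/17592186044416 → NEW=0, ERR=1631088757022545/17592186044416
Output grid:
  Row 0: #.##  (1 black, running=1)
  Row 1: .###  (1 black, running=2)
  Row 2: #.##  (1 black, running=3)
  Row 3: ...#  (3 black, running=6)
  Row 4: #.#.  (2 black, running=8)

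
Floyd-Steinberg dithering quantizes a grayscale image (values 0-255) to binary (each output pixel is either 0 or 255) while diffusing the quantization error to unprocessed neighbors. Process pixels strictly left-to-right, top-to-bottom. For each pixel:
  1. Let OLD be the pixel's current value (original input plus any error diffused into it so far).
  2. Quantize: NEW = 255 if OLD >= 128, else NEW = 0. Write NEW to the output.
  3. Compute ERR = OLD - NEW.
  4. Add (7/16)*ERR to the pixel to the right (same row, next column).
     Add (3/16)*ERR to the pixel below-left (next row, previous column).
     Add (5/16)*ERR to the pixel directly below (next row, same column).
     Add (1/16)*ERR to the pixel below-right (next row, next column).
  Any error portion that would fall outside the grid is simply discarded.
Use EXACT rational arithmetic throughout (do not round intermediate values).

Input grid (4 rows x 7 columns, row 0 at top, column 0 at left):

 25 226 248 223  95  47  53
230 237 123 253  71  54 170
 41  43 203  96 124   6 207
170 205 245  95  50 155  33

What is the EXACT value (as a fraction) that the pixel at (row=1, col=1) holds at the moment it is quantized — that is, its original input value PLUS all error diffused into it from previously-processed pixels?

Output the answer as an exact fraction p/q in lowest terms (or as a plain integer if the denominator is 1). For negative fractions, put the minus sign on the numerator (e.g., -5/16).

(0,0): OLD=25 → NEW=0, ERR=25
(0,1): OLD=3791/16 → NEW=255, ERR=-289/16
(0,2): OLD=61465/256 → NEW=255, ERR=-3815/256
(0,3): OLD=886703/4096 → NEW=255, ERR=-157777/4096
(0,4): OLD=5121481/65536 → NEW=0, ERR=5121481/65536
(0,5): OLD=85133439/1048576 → NEW=0, ERR=85133439/1048576
(0,6): OLD=1485126521/16777216 → NEW=0, ERR=1485126521/16777216
(1,0): OLD=60013/256 → NEW=255, ERR=-5267/256
(1,1): OLD=452859/2048 → NEW=255, ERR=-69381/2048
Target (1,1): original=237, with diffused error = 452859/2048

Answer: 452859/2048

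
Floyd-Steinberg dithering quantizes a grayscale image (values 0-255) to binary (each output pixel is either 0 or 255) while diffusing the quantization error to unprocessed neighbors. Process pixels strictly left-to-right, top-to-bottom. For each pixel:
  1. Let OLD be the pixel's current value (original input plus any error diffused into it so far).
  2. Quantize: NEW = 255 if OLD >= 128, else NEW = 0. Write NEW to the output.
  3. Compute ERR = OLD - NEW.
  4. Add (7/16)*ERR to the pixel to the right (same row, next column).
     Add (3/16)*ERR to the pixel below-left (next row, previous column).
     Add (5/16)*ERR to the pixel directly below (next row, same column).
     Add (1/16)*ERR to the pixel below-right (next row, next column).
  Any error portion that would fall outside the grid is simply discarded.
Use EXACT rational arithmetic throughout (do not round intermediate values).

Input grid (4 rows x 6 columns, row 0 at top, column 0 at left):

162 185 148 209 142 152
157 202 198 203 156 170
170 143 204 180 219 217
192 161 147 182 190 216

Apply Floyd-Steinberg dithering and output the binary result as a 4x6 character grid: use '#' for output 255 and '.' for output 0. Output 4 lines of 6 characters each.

(0,0): OLD=162 → NEW=255, ERR=-93
(0,1): OLD=2309/16 → NEW=255, ERR=-1771/16
(0,2): OLD=25491/256 → NEW=0, ERR=25491/256
(0,3): OLD=1034501/4096 → NEW=255, ERR=-9979/4096
(0,4): OLD=9236259/65536 → NEW=255, ERR=-7475421/65536
(0,5): OLD=107055605/1048576 → NEW=0, ERR=107055605/1048576
(1,0): OLD=27439/256 → NEW=0, ERR=27439/256
(1,1): OLD=465225/2048 → NEW=255, ERR=-57015/2048
(1,2): OLD=13733885/65536 → NEW=255, ERR=-2977795/65536
(1,3): OLD=43829369/262144 → NEW=255, ERR=-23017351/262144
(1,4): OLD=1693338379/16777216 → NEW=0, ERR=1693338379/16777216
(1,5): OLD=64138136797/268435456 → NEW=255, ERR=-4312904483/268435456
(2,0): OLD=6497075/32768 → NEW=255, ERR=-1858765/32768
(2,1): OLD=112892257/1048576 → NEW=0, ERR=112892257/1048576
(2,2): OLD=3669174371/16777216 → NEW=255, ERR=-609015709/16777216
(2,3): OLD=20503709707/134217728 → NEW=255, ERR=-13721810933/134217728
(2,4): OLD=847451074209/4294967296 → NEW=255, ERR=-247765586271/4294967296
(2,5): OLD=13266229614199/68719476736 → NEW=255, ERR=-4257236953481/68719476736
(3,0): OLD=3262499843/16777216 → NEW=255, ERR=-1015690237/16777216
(3,1): OLD=21180461255/134217728 → NEW=255, ERR=-13045059385/134217728
(3,2): OLD=86644414149/1073741824 → NEW=0, ERR=86644414149/1073741824
(3,3): OLD=11838293832527/68719476736 → NEW=255, ERR=-5685172735153/68719476736
(3,4): OLD=64746237585775/549755813888 → NEW=0, ERR=64746237585775/549755813888
(3,5): OLD=2151176282715425/8796093022208 → NEW=255, ERR=-91827437947615/8796093022208
Row 0: ##.##.
Row 1: .###.#
Row 2: #.####
Row 3: ##.#.#

Answer: ##.##.
.###.#
#.####
##.#.#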